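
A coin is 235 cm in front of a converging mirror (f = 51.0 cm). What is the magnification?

m = -0.277

1/d_i = 1/f − 1/d_o = 1/(51.00) − 1/(235) = 0.01535, so d_i = 65.14 cm.
m = −d_i/d_o = −(65.14)/(235) = -0.277.
The image is real, inverted and reduced, in front of the mirror.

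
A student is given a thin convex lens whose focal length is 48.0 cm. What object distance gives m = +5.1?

m = −d_i/d_o ⇒ d_i = −m·d_o.
1/f = 1/d_o + 1/d_i = 1/d_o − 1/(m·d_o) = (1 − 1/m)/d_o, so d_o = f(1 − 1/m) = (48.00)(1 − 1/(+5.1)) = 38.6 cm.

38.6 cm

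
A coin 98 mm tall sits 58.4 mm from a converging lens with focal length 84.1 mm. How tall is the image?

1/d_i = 1/f − 1/d_o = 1/(84.10) − 1/(58.4) = -0.005233, so d_i = -191.1 mm.
m = −d_i/d_o = +3.272.
|h_i| = |m|·h_o = 3.272 × 98 = 321 mm. The image is virtual, upright and enlarged, on the same side as the object.

321 mm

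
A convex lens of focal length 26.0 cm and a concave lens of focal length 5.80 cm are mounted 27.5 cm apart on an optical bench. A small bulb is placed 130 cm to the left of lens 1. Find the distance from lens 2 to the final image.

36.3 cm

Lens 1: 1/d_i1 = 1/f₁ − 1/d_o1 = 1/(26.0) − 1/(130) = 0.03077, so d_i1 = 32.50 cm.
The intermediate image is 32.50 cm to the right of lens 1, which lies 5.000 cm to the right of lens 2 — a virtual object — so d_o2 = −5.000 cm.
Lens 2 is diverging, so f₂ = −5.80 cm.
Lens 2: 1/d_i2 = 1/f₂ − 1/d_o2 = 1/(-5.80) − 1/(-5.000) = 0.02759, so d_i2 = 36.3 cm.
The final image is real, 36.3 cm to the right of lens 2 (overall magnification ≈ -1.8).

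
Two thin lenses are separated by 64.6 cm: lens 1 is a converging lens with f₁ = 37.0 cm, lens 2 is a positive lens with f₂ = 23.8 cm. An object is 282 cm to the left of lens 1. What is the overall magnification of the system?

Lens 1: 1/d_i1 = 1/(37.0) − 1/(282) = 0.02348, so d_i1 = 42.59 cm; m₁ = −d_i1/d_o1 = -0.1510.
d_o2 = 64.6 − (42.59) = 22.01 cm.
Lens 2: 1/d_i2 = 1/(23.8) − 1/(22.01) = -0.003417, so d_i2 = -292.6 cm; m₂ = −d_i2/d_o2 = +13.30.
m = m₁·m₂ = (-0.1510)(+13.30) = -2.01.

m = -2.01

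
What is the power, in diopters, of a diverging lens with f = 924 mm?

P = -1.08 D

For a diverging lens, f = −924 mm.
f = -92.4 cm = -0.924 m.
P = 1/f = 1/(-0.924 m) = -1.08 D.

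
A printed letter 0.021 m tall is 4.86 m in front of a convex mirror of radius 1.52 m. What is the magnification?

m = +0.135

f = R/2 = 1.52/2 = 0.7600 m; for a convex mirror, f = -0.7600 m.
1/d_i = 1/f − 1/d_o = 1/(-0.7600) − 1/(4.86) = -1.522, so d_i = -0.6572 m.
m = −d_i/d_o = −(-0.6572)/(4.86) = +0.135.
The image is virtual, upright and reduced, behind the mirror.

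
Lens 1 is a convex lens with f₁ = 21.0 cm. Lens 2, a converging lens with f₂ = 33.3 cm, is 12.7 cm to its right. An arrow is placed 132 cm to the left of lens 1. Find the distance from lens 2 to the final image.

8.97 cm

Lens 1: 1/d_i1 = 1/f₁ − 1/d_o1 = 1/(21.0) − 1/(132) = 0.04004, so d_i1 = 24.97 cm.
The intermediate image is 24.97 cm to the right of lens 1, which lies 12.27 cm to the right of lens 2 — a virtual object — so d_o2 = −12.27 cm.
Lens 2: 1/d_i2 = 1/f₂ − 1/d_o2 = 1/(33.3) − 1/(-12.27) = 0.1115, so d_i2 = 8.97 cm.
The final image is real, 8.97 cm to the right of lens 2 (overall magnification ≈ -0.14).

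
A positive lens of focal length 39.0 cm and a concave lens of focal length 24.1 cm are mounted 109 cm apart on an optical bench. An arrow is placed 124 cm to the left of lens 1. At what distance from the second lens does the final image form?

16.5 cm

Lens 1: 1/d_i1 = 1/f₁ − 1/d_o1 = 1/(39.0) − 1/(124) = 0.01758, so d_i1 = 56.89 cm.
The intermediate image is 56.89 cm to the right of lens 1, which is 109 − (56.89) = 52.11 cm to the left of lens 2, so d_o2 = +52.11 cm.
Lens 2 is diverging, so f₂ = −24.1 cm.
Lens 2: 1/d_i2 = 1/f₂ − 1/d_o2 = 1/(-24.1) − 1/(52.11) = -0.06068, so d_i2 = -16.5 cm.
The final image is virtual, 16.5 cm to the left of lens 2 (overall magnification ≈ -0.15).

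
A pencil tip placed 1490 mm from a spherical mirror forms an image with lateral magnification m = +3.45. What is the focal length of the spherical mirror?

m = −d_i/d_o ⇒ d_i = −m·d_o = −(+3.45)·(1490) = -5141 mm.
1/f = 1/d_o + 1/d_i = 1/(1490) + 1/(-5141) = 0.0004766, so f = 2100 mm.
Since f is positive, the spherical mirror is concave.

f = 2100 mm (concave)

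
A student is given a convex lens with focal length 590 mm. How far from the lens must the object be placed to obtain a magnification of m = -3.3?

769 mm

m = −d_i/d_o ⇒ d_i = −m·d_o.
1/f = 1/d_o + 1/d_i = 1/d_o − 1/(m·d_o) = (1 − 1/m)/d_o, so d_o = f(1 − 1/m) = (590.0)(1 − 1/(-3.3)) = 769 mm.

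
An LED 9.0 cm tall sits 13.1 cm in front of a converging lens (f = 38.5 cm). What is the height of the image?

13.6 cm

1/d_i = 1/f − 1/d_o = 1/(38.50) − 1/(13.1) = -0.05036, so d_i = -19.86 cm.
m = −d_i/d_o = +1.516.
|h_i| = |m|·h_o = 1.516 × 9.0 = 13.6 cm. The image is virtual, upright and enlarged, on the same side as the object.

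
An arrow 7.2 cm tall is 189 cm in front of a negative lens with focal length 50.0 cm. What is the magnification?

For a negative lens, f = -50.0 cm.
1/d_i = 1/f − 1/d_o = 1/(-50.00) − 1/(189) = -0.02529, so d_i = -39.54 cm.
m = −d_i/d_o = −(-39.54)/(189) = +0.209.
The image is virtual, upright and reduced, on the same side as the object.

m = +0.209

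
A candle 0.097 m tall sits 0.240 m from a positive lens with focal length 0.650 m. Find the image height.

0.154 m

1/d_i = 1/f − 1/d_o = 1/(0.6500) − 1/(0.240) = -2.628, so d_i = -0.3805 m.
m = −d_i/d_o = +1.585.
|h_i| = |m|·h_o = 1.585 × 0.097 = 0.154 m. The image is virtual, upright and enlarged, on the same side as the object.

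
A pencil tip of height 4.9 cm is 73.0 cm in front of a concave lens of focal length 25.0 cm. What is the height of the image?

1.25 cm

For a concave lens, f = -25.0 cm.
1/d_i = 1/f − 1/d_o = 1/(-25.00) − 1/(73.0) = -0.05370, so d_i = -18.62 cm.
m = −d_i/d_o = +0.2551.
|h_i| = |m|·h_o = 0.2551 × 4.9 = 1.25 cm. The image is virtual, upright and reduced, on the same side as the object.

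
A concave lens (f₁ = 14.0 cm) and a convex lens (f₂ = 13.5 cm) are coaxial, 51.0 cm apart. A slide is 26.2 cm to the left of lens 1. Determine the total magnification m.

f₁ = −14.0 cm (diverging).
Lens 1: 1/d_i1 = 1/(-14.0) − 1/(26.2) = -0.1096, so d_i1 = -9.124 cm; m₁ = −d_i1/d_o1 = +0.3482.
d_o2 = 51.0 − (-9.124) = 60.12 cm.
Lens 2: 1/d_i2 = 1/(13.5) − 1/(60.12) = 0.05744, so d_i2 = 17.41 cm; m₂ = −d_i2/d_o2 = -0.2896.
m = m₁·m₂ = (+0.3482)(-0.2896) = -0.101.

m = -0.101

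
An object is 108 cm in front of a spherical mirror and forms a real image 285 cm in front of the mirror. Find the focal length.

f = 78.3 cm (concave)

Real image ⇒ d_i = +285 cm.
1/f = 1/d_o + 1/d_i = 1/(108) + 1/(285) = 0.01277, so f = 78.3 cm.
Since f is positive, the spherical mirror is concave.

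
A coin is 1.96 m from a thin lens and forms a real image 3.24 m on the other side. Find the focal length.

Real image ⇒ d_i = +3.24 m.
1/f = 1/d_o + 1/d_i = 1/(1.96) + 1/(3.24) = 0.8188, so f = 1.22 m.
Since f is positive, the thin lens is converging.

f = 1.22 m (converging)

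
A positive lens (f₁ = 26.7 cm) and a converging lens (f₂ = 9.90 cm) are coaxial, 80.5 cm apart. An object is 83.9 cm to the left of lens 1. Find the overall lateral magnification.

Lens 1: 1/d_i1 = 1/(26.7) − 1/(83.9) = 0.02553, so d_i1 = 39.16 cm; m₁ = −d_i1/d_o1 = -0.4667.
d_o2 = 80.5 − (39.16) = 41.34 cm.
Lens 2: 1/d_i2 = 1/(9.90) − 1/(41.34) = 0.07682, so d_i2 = 13.02 cm; m₂ = −d_i2/d_o2 = -0.3149.
m = m₁·m₂ = (-0.4667)(-0.3149) = +0.147.

m = +0.147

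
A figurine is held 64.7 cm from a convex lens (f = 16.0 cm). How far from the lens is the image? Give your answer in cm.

21.3 cm

Lens equation: 1/v = 1/f − 1/u = 1/(16.00) − 1/(64.7) = 0.06250 − 0.01546 = 0.04704, so v = 21.3 cm.
The image is real, inverted and reduced, on the far side of the lens.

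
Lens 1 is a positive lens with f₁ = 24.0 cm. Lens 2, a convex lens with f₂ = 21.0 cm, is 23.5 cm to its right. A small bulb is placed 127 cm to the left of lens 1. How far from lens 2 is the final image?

Lens 1: 1/d_i1 = 1/f₁ − 1/d_o1 = 1/(24.0) − 1/(127) = 0.03379, so d_i1 = 29.59 cm.
The intermediate image is 29.59 cm to the right of lens 1, which lies 6.090 cm to the right of lens 2 — a virtual object — so d_o2 = −6.090 cm.
Lens 2: 1/d_i2 = 1/f₂ − 1/d_o2 = 1/(21.0) − 1/(-6.090) = 0.2118, so d_i2 = 4.72 cm.
The final image is real, 4.72 cm to the right of lens 2 (overall magnification ≈ -0.18).

4.72 cm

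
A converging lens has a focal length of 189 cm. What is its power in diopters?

f = 189 cm = 1.89 m.
P = 1/f = 1/(1.89 m) = +0.529 D.

P = +0.529 D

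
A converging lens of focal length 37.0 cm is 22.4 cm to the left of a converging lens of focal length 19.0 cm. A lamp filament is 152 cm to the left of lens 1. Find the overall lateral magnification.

Lens 1: 1/d_i1 = 1/(37.0) − 1/(152) = 0.02045, so d_i1 = 48.90 cm; m₁ = −d_i1/d_o1 = -0.3217.
d_o2 = 22.4 − (48.90) = -26.50 cm (virtual object).
Lens 2: 1/d_i2 = 1/(19.0) − 1/(-26.50) = 0.09037, so d_i2 = 11.07 cm; m₂ = −d_i2/d_o2 = +0.4176.
m = m₁·m₂ = (-0.3217)(+0.4176) = -0.134.

m = -0.134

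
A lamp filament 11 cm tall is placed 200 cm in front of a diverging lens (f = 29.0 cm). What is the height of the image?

1.39 cm

For a diverging lens, f = -29.0 cm.
1/d_i = 1/f − 1/d_o = 1/(-29.00) − 1/(200) = -0.03948, so d_i = -25.33 cm.
m = −d_i/d_o = +0.1266.
|h_i| = |m|·h_o = 0.1266 × 11 = 1.39 cm. The image is virtual, upright and reduced, on the same side as the object.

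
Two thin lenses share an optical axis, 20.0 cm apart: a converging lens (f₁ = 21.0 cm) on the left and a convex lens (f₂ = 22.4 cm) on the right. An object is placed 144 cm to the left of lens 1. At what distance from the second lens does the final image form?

Lens 1: 1/d_i1 = 1/f₁ − 1/d_o1 = 1/(21.0) − 1/(144) = 0.04067, so d_i1 = 24.59 cm.
The intermediate image is 24.59 cm to the right of lens 1, which lies 4.590 cm to the right of lens 2 — a virtual object — so d_o2 = −4.590 cm.
Lens 2: 1/d_i2 = 1/f₂ − 1/d_o2 = 1/(22.4) − 1/(-4.590) = 0.2625, so d_i2 = 3.81 cm.
The final image is real, 3.81 cm to the right of lens 2 (overall magnification ≈ -0.14).

3.81 cm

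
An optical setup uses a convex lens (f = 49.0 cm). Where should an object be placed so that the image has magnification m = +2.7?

m = −d_i/d_o ⇒ d_i = −m·d_o.
1/f = 1/d_o + 1/d_i = 1/d_o − 1/(m·d_o) = (1 − 1/m)/d_o, so d_o = f(1 − 1/m) = (49.00)(1 − 1/(+2.7)) = 30.9 cm.

30.9 cm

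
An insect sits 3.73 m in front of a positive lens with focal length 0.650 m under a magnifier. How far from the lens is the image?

0.787 m

Lens equation: 1/s_i = 1/f − 1/s_o = 1/(0.6500) − 1/(3.73) = 1.538 − 0.2681 = 1.270, so s_i = 0.787 m.
The image is real, inverted and reduced, on the far side of the lens.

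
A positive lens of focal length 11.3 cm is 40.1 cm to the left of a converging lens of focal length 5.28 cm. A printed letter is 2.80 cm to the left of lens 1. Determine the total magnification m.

m = -0.182

Lens 1: 1/d_i1 = 1/(11.3) − 1/(2.80) = -0.2686, so d_i1 = -3.722 cm; m₁ = −d_i1/d_o1 = +1.329.
d_o2 = 40.1 − (-3.722) = 43.82 cm.
Lens 2: 1/d_i2 = 1/(5.28) − 1/(43.82) = 0.1666, so d_i2 = 6.003 cm; m₂ = −d_i2/d_o2 = -0.1370.
m = m₁·m₂ = (+1.329)(-0.1370) = -0.182.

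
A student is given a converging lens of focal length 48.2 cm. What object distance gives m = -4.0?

m = −d_i/d_o ⇒ d_i = −m·d_o.
1/f = 1/d_o + 1/d_i = 1/d_o − 1/(m·d_o) = (1 − 1/m)/d_o, so d_o = f(1 − 1/m) = (48.20)(1 − 1/(-4.0)) = 60.2 cm.

60.2 cm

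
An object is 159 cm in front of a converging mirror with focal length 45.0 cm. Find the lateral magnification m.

m = -0.395

1/d_i = 1/f − 1/d_o = 1/(45.00) − 1/(159) = 0.01593, so d_i = 62.76 cm.
m = −d_i/d_o = −(62.76)/(159) = -0.395.
The image is real, inverted and reduced, in front of the mirror.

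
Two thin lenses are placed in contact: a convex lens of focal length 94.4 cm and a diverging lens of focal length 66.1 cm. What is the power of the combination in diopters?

P = -0.454 D

P₁ = 1/f₁ = 1/(0.944 m) = +1.059 D; P₂ = 1/f₂ = 1/(-0.661 m) = -1.513 D.
For thin lenses in contact, P = P₁ + P₂ = (+1.059) + (-1.513) = -0.454 D.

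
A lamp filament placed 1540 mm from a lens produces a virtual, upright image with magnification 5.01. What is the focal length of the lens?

m = −d_i/d_o ⇒ d_i = −m·d_o = −(+5.01)·(1540) = -7715 mm.
1/f = 1/d_o + 1/d_i = 1/(1540) + 1/(-7715) = 0.0005197, so f = 1920 mm.
Since f is positive, the lens is converging.

f = 1920 mm (converging)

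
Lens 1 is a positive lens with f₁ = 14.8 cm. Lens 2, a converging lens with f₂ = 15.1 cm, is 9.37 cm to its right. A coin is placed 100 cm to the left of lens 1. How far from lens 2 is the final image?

Lens 1: 1/d_i1 = 1/f₁ − 1/d_o1 = 1/(14.8) − 1/(100) = 0.05757, so d_i1 = 17.37 cm.
The intermediate image is 17.37 cm to the right of lens 1, which lies 8.000 cm to the right of lens 2 — a virtual object — so d_o2 = −8.000 cm.
Lens 2: 1/d_i2 = 1/f₂ − 1/d_o2 = 1/(15.1) − 1/(-8.000) = 0.1912, so d_i2 = 5.23 cm.
The final image is real, 5.23 cm to the right of lens 2 (overall magnification ≈ -0.11).

5.23 cm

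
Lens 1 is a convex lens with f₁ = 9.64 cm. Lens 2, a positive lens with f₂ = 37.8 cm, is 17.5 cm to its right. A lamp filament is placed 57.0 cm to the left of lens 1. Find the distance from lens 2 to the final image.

6.99 cm

Lens 1: 1/d_i1 = 1/f₁ − 1/d_o1 = 1/(9.64) − 1/(57.0) = 0.08619, so d_i1 = 11.60 cm.
The intermediate image is 11.60 cm to the right of lens 1, which is 17.5 − (11.60) = 5.900 cm to the left of lens 2, so d_o2 = +5.900 cm.
Lens 2: 1/d_i2 = 1/f₂ − 1/d_o2 = 1/(37.8) − 1/(5.900) = -0.1430, so d_i2 = -6.99 cm.
The final image is virtual, 6.99 cm to the left of lens 2 (overall magnification ≈ -0.24).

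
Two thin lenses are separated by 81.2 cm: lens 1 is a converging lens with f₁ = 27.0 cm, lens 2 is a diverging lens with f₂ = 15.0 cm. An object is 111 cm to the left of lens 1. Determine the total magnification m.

Lens 1: 1/d_i1 = 1/(27.0) − 1/(111) = 0.02803, so d_i1 = 35.68 cm; m₁ = −d_i1/d_o1 = -0.3214.
d_o2 = 81.2 − (35.68) = 45.52 cm.
f₂ = −15.0 cm (diverging).
Lens 2: 1/d_i2 = 1/(-15.0) − 1/(45.52) = -0.08864, so d_i2 = -11.28 cm; m₂ = −d_i2/d_o2 = +0.2479.
m = m₁·m₂ = (-0.3214)(+0.2479) = -0.0797.

m = -0.0797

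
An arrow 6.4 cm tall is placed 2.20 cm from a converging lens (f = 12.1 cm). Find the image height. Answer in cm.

1/d_i = 1/f − 1/d_o = 1/(12.10) − 1/(2.20) = -0.3719, so d_i = -2.689 cm.
m = −d_i/d_o = +1.222.
|h_i| = |m|·h_o = 1.222 × 6.4 = 7.82 cm. The image is virtual, upright and enlarged, on the same side as the object.

7.82 cm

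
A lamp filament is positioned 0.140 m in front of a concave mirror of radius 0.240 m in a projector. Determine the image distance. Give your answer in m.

0.840 m

f = R/2 = 0.240/2 = 0.1200 m.
Mirror equation: 1/q = 1/f − 1/p = 1/(0.1200) − 1/(0.140) = 8.333 − 7.143 = 1.190, so q = 0.840 m.
The image is real, inverted and enlarged, in front of the mirror.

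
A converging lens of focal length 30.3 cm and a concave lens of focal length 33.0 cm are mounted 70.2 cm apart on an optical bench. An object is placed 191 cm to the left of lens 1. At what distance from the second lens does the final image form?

Lens 1: 1/d_i1 = 1/f₁ − 1/d_o1 = 1/(30.3) − 1/(191) = 0.02777, so d_i1 = 36.01 cm.
The intermediate image is 36.01 cm to the right of lens 1, which is 70.2 − (36.01) = 34.19 cm to the left of lens 2, so d_o2 = +34.19 cm.
Lens 2 is diverging, so f₂ = −33.0 cm.
Lens 2: 1/d_i2 = 1/f₂ − 1/d_o2 = 1/(-33.0) − 1/(34.19) = -0.05955, so d_i2 = -16.8 cm.
The final image is virtual, 16.8 cm to the left of lens 2 (overall magnification ≈ -0.093).

16.8 cm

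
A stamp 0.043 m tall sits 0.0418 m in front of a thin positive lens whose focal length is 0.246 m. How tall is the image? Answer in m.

1/d_i = 1/f − 1/d_o = 1/(0.2460) − 1/(0.0418) = -19.86, so d_i = -0.05036 m.
m = −d_i/d_o = +1.205.
|h_i| = |m|·h_o = 1.205 × 0.043 = 0.0518 m. The image is virtual, upright and enlarged, on the same side as the object.

0.0518 m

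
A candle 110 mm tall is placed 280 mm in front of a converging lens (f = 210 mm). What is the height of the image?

330 mm

1/d_i = 1/f − 1/d_o = 1/(210.0) − 1/(280) = 0.001190, so d_i = 840.0 mm.
m = −d_i/d_o = -3.000.
|h_i| = |m|·h_o = 3.000 × 110 = 330 mm. The image is real, inverted and enlarged, on the far side of the lens.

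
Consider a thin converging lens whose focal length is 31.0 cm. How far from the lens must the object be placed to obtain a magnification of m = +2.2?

m = −d_i/d_o ⇒ d_i = −m·d_o.
1/f = 1/d_o + 1/d_i = 1/d_o − 1/(m·d_o) = (1 − 1/m)/d_o, so d_o = f(1 − 1/m) = (31.00)(1 − 1/(+2.2)) = 16.9 cm.

16.9 cm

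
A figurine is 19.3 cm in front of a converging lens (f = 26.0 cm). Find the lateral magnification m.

m = +3.88

1/d_i = 1/f − 1/d_o = 1/(26.00) − 1/(19.3) = -0.01335, so d_i = -74.90 cm.
m = −d_i/d_o = −(-74.90)/(19.3) = +3.88.
The image is virtual, upright and enlarged, on the same side as the object.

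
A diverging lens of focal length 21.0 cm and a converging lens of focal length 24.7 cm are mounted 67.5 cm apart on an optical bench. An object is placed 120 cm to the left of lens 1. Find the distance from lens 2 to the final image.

34.8 cm

Lens 1 is diverging, so f₁ = −21.0 cm.
Lens 1: 1/d_i1 = 1/f₁ − 1/d_o1 = 1/(-21.0) − 1/(120) = -0.05595, so d_i1 = -17.87 cm.
The intermediate image is 17.87 cm to the left of lens 1 (virtual), which is 67.5 − (-17.87) = 85.37 cm to the left of lens 2, so d_o2 = +85.37 cm.
Lens 2: 1/d_i2 = 1/f₂ − 1/d_o2 = 1/(24.7) − 1/(85.37) = 0.02877, so d_i2 = 34.8 cm.
The final image is real, 34.8 cm to the right of lens 2 (overall magnification ≈ -0.061).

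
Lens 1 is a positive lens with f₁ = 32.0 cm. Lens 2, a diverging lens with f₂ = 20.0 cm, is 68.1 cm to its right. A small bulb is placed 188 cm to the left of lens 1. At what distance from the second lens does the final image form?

Lens 1: 1/d_i1 = 1/f₁ − 1/d_o1 = 1/(32.0) − 1/(188) = 0.02593, so d_i1 = 38.56 cm.
The intermediate image is 38.56 cm to the right of lens 1, which is 68.1 − (38.56) = 29.54 cm to the left of lens 2, so d_o2 = +29.54 cm.
Lens 2 is diverging, so f₂ = −20.0 cm.
Lens 2: 1/d_i2 = 1/f₂ − 1/d_o2 = 1/(-20.0) − 1/(29.54) = -0.08385, so d_i2 = -11.9 cm.
The final image is virtual, 11.9 cm to the left of lens 2 (overall magnification ≈ -0.083).

11.9 cm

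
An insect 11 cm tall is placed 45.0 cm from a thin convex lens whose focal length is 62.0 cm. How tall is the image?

40.1 cm

1/d_i = 1/f − 1/d_o = 1/(62.00) − 1/(45.0) = -0.006093, so d_i = -164.1 cm.
m = −d_i/d_o = +3.647.
|h_i| = |m|·h_o = 3.647 × 11 = 40.1 cm. The image is virtual, upright and enlarged, on the same side as the object.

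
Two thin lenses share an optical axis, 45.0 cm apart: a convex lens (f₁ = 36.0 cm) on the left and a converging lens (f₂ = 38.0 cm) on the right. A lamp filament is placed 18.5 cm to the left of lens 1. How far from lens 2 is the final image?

70.0 cm

Lens 1: 1/d_i1 = 1/f₁ − 1/d_o1 = 1/(36.0) − 1/(18.5) = -0.02628, so d_i1 = -38.06 cm.
The intermediate image is 38.06 cm to the left of lens 1 (virtual), which is 45.0 − (-38.06) = 83.06 cm to the left of lens 2, so d_o2 = +83.06 cm.
Lens 2: 1/d_i2 = 1/f₂ − 1/d_o2 = 1/(38.0) − 1/(83.06) = 0.01428, so d_i2 = 70.0 cm.
The final image is real, 70.0 cm to the right of lens 2 (overall magnification ≈ -1.7).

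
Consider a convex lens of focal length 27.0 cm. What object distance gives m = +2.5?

m = −d_i/d_o ⇒ d_i = −m·d_o.
1/f = 1/d_o + 1/d_i = 1/d_o − 1/(m·d_o) = (1 − 1/m)/d_o, so d_o = f(1 − 1/m) = (27.00)(1 − 1/(+2.5)) = 16.2 cm.

16.2 cm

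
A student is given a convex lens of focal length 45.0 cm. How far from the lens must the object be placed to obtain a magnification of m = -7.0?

m = −d_i/d_o ⇒ d_i = −m·d_o.
1/f = 1/d_o + 1/d_i = 1/d_o − 1/(m·d_o) = (1 − 1/m)/d_o, so d_o = f(1 − 1/m) = (45.00)(1 − 1/(-7.0)) = 51.4 cm.

51.4 cm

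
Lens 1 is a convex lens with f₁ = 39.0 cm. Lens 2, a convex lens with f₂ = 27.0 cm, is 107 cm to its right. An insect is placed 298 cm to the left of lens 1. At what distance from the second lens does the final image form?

Lens 1: 1/d_i1 = 1/f₁ − 1/d_o1 = 1/(39.0) − 1/(298) = 0.02229, so d_i1 = 44.87 cm.
The intermediate image is 44.87 cm to the right of lens 1, which is 107 − (44.87) = 62.13 cm to the left of lens 2, so d_o2 = +62.13 cm.
Lens 2: 1/d_i2 = 1/f₂ − 1/d_o2 = 1/(27.0) − 1/(62.13) = 0.02094, so d_i2 = 47.8 cm.
The final image is real, 47.8 cm to the right of lens 2 (overall magnification ≈ 0.12).

47.8 cm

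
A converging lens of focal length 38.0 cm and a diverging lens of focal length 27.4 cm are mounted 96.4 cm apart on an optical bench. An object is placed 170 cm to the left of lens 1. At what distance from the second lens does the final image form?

17.4 cm

Lens 1: 1/d_i1 = 1/f₁ − 1/d_o1 = 1/(38.0) − 1/(170) = 0.02043, so d_i1 = 48.94 cm.
The intermediate image is 48.94 cm to the right of lens 1, which is 96.4 − (48.94) = 47.46 cm to the left of lens 2, so d_o2 = +47.46 cm.
Lens 2 is diverging, so f₂ = −27.4 cm.
Lens 2: 1/d_i2 = 1/f₂ − 1/d_o2 = 1/(-27.4) − 1/(47.46) = -0.05757, so d_i2 = -17.4 cm.
The final image is virtual, 17.4 cm to the left of lens 2 (overall magnification ≈ -0.11).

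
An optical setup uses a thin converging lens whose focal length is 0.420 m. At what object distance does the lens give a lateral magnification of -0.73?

m = −d_i/d_o ⇒ d_i = −m·d_o.
1/f = 1/d_o + 1/d_i = 1/d_o − 1/(m·d_o) = (1 − 1/m)/d_o, so d_o = f(1 − 1/m) = (0.4200)(1 − 1/(-0.73)) = 0.995 m.

0.995 m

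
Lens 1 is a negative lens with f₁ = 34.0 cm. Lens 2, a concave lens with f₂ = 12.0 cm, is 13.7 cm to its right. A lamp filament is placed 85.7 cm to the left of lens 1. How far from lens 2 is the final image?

9.12 cm

Lens 1 is diverging, so f₁ = −34.0 cm.
Lens 1: 1/d_i1 = 1/f₁ − 1/d_o1 = 1/(-34.0) − 1/(85.7) = -0.04108, so d_i1 = -24.34 cm.
The intermediate image is 24.34 cm to the left of lens 1 (virtual), which is 13.7 − (-24.34) = 38.04 cm to the left of lens 2, so d_o2 = +38.04 cm.
Lens 2 is diverging, so f₂ = −12.0 cm.
Lens 2: 1/d_i2 = 1/f₂ − 1/d_o2 = 1/(-12.0) − 1/(38.04) = -0.1096, so d_i2 = -9.12 cm.
The final image is virtual, 9.12 cm to the left of lens 2 (overall magnification ≈ 0.068).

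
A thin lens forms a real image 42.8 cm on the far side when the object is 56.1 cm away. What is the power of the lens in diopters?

P = +4.12 D

d_i = +42.8 cm.
1/f = 1/d_o + 1/d_i = 1/(56.1) + 1/(42.8) = 0.04119 cm⁻¹.
f = 24.28 cm = 0.2428 m, so P = 1/f = +4.12 D.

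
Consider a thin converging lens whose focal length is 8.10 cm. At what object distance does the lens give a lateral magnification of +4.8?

6.41 cm

m = −d_i/d_o ⇒ d_i = −m·d_o.
1/f = 1/d_o + 1/d_i = 1/d_o − 1/(m·d_o) = (1 − 1/m)/d_o, so d_o = f(1 − 1/m) = (8.100)(1 − 1/(+4.8)) = 6.41 cm.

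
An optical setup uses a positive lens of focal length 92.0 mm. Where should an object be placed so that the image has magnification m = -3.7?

m = −d_i/d_o ⇒ d_i = −m·d_o.
1/f = 1/d_o + 1/d_i = 1/d_o − 1/(m·d_o) = (1 − 1/m)/d_o, so d_o = f(1 − 1/m) = (92.00)(1 − 1/(-3.7)) = 117 mm.

117 mm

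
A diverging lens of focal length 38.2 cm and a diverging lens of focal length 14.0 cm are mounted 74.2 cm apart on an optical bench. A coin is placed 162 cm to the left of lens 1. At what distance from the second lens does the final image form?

12.4 cm

Lens 1 is diverging, so f₁ = −38.2 cm.
Lens 1: 1/d_i1 = 1/f₁ − 1/d_o1 = 1/(-38.2) − 1/(162) = -0.03235, so d_i1 = -30.91 cm.
The intermediate image is 30.91 cm to the left of lens 1 (virtual), which is 74.2 − (-30.91) = 105.1 cm to the left of lens 2, so d_o2 = +105.1 cm.
Lens 2 is diverging, so f₂ = −14.0 cm.
Lens 2: 1/d_i2 = 1/f₂ − 1/d_o2 = 1/(-14.0) − 1/(105.1) = -0.08094, so d_i2 = -12.4 cm.
The final image is virtual, 12.4 cm to the left of lens 2 (overall magnification ≈ 0.022).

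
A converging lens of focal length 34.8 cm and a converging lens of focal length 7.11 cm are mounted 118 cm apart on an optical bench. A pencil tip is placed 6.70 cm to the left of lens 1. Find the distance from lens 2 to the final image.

Lens 1: 1/d_i1 = 1/f₁ − 1/d_o1 = 1/(34.8) − 1/(6.70) = -0.1205, so d_i1 = -8.298 cm.
The intermediate image is 8.298 cm to the left of lens 1 (virtual), which is 118 − (-8.298) = 126.3 cm to the left of lens 2, so d_o2 = +126.3 cm.
Lens 2: 1/d_i2 = 1/f₂ − 1/d_o2 = 1/(7.11) − 1/(126.3) = 0.1327, so d_i2 = 7.53 cm.
The final image is real, 7.53 cm to the right of lens 2 (overall magnification ≈ -0.074).

7.53 cm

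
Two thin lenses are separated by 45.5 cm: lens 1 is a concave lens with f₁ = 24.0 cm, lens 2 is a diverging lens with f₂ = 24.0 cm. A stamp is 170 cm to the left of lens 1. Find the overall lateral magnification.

f₁ = −24.0 cm (diverging).
Lens 1: 1/d_i1 = 1/(-24.0) − 1/(170) = -0.04755, so d_i1 = -21.03 cm; m₁ = −d_i1/d_o1 = +0.1237.
d_o2 = 45.5 − (-21.03) = 66.53 cm.
f₂ = −24.0 cm (diverging).
Lens 2: 1/d_i2 = 1/(-24.0) − 1/(66.53) = -0.05670, so d_i2 = -17.64 cm; m₂ = −d_i2/d_o2 = +0.2651.
m = m₁·m₂ = (+0.1237)(+0.2651) = +0.0328.

m = +0.0328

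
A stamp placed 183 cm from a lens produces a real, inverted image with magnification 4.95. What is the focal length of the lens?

f = 152 cm (converging)

m = −d_i/d_o ⇒ d_i = −m·d_o = −(-4.95)·(183) = 905.9 cm.
1/f = 1/d_o + 1/d_i = 1/(183) + 1/(905.9) = 0.006568, so f = 152 cm.
Since f is positive, the lens is converging.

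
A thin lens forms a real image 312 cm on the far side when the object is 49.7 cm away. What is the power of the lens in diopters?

P = +2.33 D

d_i = +312 cm.
1/f = 1/d_o + 1/d_i = 1/(49.7) + 1/(312) = 0.02333 cm⁻¹.
f = 42.87 cm = 0.4287 m, so P = 1/f = +2.33 D.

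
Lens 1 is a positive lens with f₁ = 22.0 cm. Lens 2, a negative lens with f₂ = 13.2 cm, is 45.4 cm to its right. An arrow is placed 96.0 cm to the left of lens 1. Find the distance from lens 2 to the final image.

7.40 cm

Lens 1: 1/d_i1 = 1/f₁ − 1/d_o1 = 1/(22.0) − 1/(96.0) = 0.03504, so d_i1 = 28.54 cm.
The intermediate image is 28.54 cm to the right of lens 1, which is 45.4 − (28.54) = 16.86 cm to the left of lens 2, so d_o2 = +16.86 cm.
Lens 2 is diverging, so f₂ = −13.2 cm.
Lens 2: 1/d_i2 = 1/f₂ − 1/d_o2 = 1/(-13.2) − 1/(16.86) = -0.1351, so d_i2 = -7.40 cm.
The final image is virtual, 7.40 cm to the left of lens 2 (overall magnification ≈ -0.13).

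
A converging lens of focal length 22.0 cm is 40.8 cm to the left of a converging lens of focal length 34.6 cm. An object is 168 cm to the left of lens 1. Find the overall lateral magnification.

m = -0.273

Lens 1: 1/d_i1 = 1/(22.0) − 1/(168) = 0.03950, so d_i1 = 25.32 cm; m₁ = −d_i1/d_o1 = -0.1507.
d_o2 = 40.8 − (25.32) = 15.48 cm.
Lens 2: 1/d_i2 = 1/(34.6) − 1/(15.48) = -0.03570, so d_i2 = -28.01 cm; m₂ = −d_i2/d_o2 = +1.810.
m = m₁·m₂ = (-0.1507)(+1.810) = -0.273.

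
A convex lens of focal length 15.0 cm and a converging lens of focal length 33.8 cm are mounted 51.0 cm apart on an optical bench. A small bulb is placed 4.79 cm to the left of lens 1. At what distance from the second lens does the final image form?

80.9 cm

Lens 1: 1/d_i1 = 1/f₁ − 1/d_o1 = 1/(15.0) − 1/(4.79) = -0.1421, so d_i1 = -7.037 cm.
The intermediate image is 7.037 cm to the left of lens 1 (virtual), which is 51.0 − (-7.037) = 58.04 cm to the left of lens 2, so d_o2 = +58.04 cm.
Lens 2: 1/d_i2 = 1/f₂ − 1/d_o2 = 1/(33.8) − 1/(58.04) = 0.01236, so d_i2 = 80.9 cm.
The final image is real, 80.9 cm to the right of lens 2 (overall magnification ≈ -2.0).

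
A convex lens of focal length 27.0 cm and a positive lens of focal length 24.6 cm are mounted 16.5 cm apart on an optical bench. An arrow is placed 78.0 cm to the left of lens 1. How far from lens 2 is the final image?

12.3 cm

Lens 1: 1/d_i1 = 1/f₁ − 1/d_o1 = 1/(27.0) − 1/(78.0) = 0.02422, so d_i1 = 41.29 cm.
The intermediate image is 41.29 cm to the right of lens 1, which lies 24.79 cm to the right of lens 2 — a virtual object — so d_o2 = −24.79 cm.
Lens 2: 1/d_i2 = 1/f₂ − 1/d_o2 = 1/(24.6) − 1/(-24.79) = 0.08099, so d_i2 = 12.3 cm.
The final image is real, 12.3 cm to the right of lens 2 (overall magnification ≈ -0.26).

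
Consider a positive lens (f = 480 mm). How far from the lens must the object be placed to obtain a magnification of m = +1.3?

m = −d_i/d_o ⇒ d_i = −m·d_o.
1/f = 1/d_o + 1/d_i = 1/d_o − 1/(m·d_o) = (1 − 1/m)/d_o, so d_o = f(1 − 1/m) = (480.0)(1 − 1/(+1.3)) = 111 mm.

111 mm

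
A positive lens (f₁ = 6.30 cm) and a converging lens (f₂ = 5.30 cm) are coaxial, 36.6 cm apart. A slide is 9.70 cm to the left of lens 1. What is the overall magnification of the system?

m = +0.737

Lens 1: 1/d_i1 = 1/(6.30) − 1/(9.70) = 0.05564, so d_i1 = 17.97 cm; m₁ = −d_i1/d_o1 = -1.853.
d_o2 = 36.6 − (17.97) = 18.63 cm.
Lens 2: 1/d_i2 = 1/(5.30) − 1/(18.63) = 0.1350, so d_i2 = 7.407 cm; m₂ = −d_i2/d_o2 = -0.3976.
m = m₁·m₂ = (-1.853)(-0.3976) = +0.737.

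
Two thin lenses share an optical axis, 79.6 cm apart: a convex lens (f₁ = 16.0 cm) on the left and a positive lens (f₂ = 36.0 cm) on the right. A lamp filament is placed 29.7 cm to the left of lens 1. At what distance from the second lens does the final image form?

181 cm

Lens 1: 1/d_i1 = 1/f₁ − 1/d_o1 = 1/(16.0) − 1/(29.7) = 0.02883, so d_i1 = 34.69 cm.
The intermediate image is 34.69 cm to the right of lens 1, which is 79.6 − (34.69) = 44.91 cm to the left of lens 2, so d_o2 = +44.91 cm.
Lens 2: 1/d_i2 = 1/f₂ − 1/d_o2 = 1/(36.0) − 1/(44.91) = 0.005511, so d_i2 = 181 cm.
The final image is real, 181 cm to the right of lens 2 (overall magnification ≈ 4.7).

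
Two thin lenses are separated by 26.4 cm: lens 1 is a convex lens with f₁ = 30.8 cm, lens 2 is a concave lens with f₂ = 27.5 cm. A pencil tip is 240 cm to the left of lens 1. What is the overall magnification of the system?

m = -0.218

Lens 1: 1/d_i1 = 1/(30.8) − 1/(240) = 0.02830, so d_i1 = 35.33 cm; m₁ = −d_i1/d_o1 = -0.1472.
d_o2 = 26.4 − (35.33) = -8.930 cm (virtual object).
f₂ = −27.5 cm (diverging).
Lens 2: 1/d_i2 = 1/(-27.5) − 1/(-8.930) = 0.07562, so d_i2 = 13.22 cm; m₂ = −d_i2/d_o2 = +1.481.
m = m₁·m₂ = (-0.1472)(+1.481) = -0.218.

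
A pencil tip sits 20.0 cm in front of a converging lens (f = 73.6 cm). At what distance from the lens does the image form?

27.5 cm

Lens equation: 1/s_i = 1/f − 1/s_o = 1/(73.60) − 1/(20.0) = 0.01359 − 0.05000 = -0.03641, so s_i = -27.5 cm.
The image is virtual, upright and enlarged, on the same side as the object.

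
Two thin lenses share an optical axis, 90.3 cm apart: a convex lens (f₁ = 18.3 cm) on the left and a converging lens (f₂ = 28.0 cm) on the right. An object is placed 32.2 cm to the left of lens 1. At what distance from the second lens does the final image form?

67.4 cm

Lens 1: 1/d_i1 = 1/f₁ − 1/d_o1 = 1/(18.3) − 1/(32.2) = 0.02359, so d_i1 = 42.39 cm.
The intermediate image is 42.39 cm to the right of lens 1, which is 90.3 − (42.39) = 47.91 cm to the left of lens 2, so d_o2 = +47.91 cm.
Lens 2: 1/d_i2 = 1/f₂ − 1/d_o2 = 1/(28.0) − 1/(47.91) = 0.01484, so d_i2 = 67.4 cm.
The final image is real, 67.4 cm to the right of lens 2 (overall magnification ≈ 1.9).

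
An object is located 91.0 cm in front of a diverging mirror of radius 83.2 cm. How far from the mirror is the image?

28.5 cm

f = R/2 = 83.2/2 = 41.60 cm; for a diverging mirror, f = -41.60 cm.
Mirror equation: 1/s_i = 1/f − 1/s_o = 1/(-41.60) − 1/(91.0) = -0.02404 − 0.01099 = -0.03503, so s_i = -28.5 cm.
The image is virtual, upright and reduced, behind the mirror.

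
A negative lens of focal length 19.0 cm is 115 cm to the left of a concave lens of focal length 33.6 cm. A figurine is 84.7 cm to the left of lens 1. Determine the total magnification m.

m = +0.0375

f₁ = −19.0 cm (diverging).
Lens 1: 1/d_i1 = 1/(-19.0) − 1/(84.7) = -0.06444, so d_i1 = -15.52 cm; m₁ = −d_i1/d_o1 = +0.1832.
d_o2 = 115 − (-15.52) = 130.5 cm.
f₂ = −33.6 cm (diverging).
Lens 2: 1/d_i2 = 1/(-33.6) − 1/(130.5) = -0.03742, so d_i2 = -26.72 cm; m₂ = −d_i2/d_o2 = +0.2048.
m = m₁·m₂ = (+0.1832)(+0.2048) = +0.0375.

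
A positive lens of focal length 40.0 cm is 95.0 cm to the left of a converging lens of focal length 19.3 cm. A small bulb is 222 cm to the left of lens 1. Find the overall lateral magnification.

Lens 1: 1/d_i1 = 1/(40.0) − 1/(222) = 0.02050, so d_i1 = 48.79 cm; m₁ = −d_i1/d_o1 = -0.2198.
d_o2 = 95.0 − (48.79) = 46.21 cm.
Lens 2: 1/d_i2 = 1/(19.3) − 1/(46.21) = 0.03017, so d_i2 = 33.14 cm; m₂ = −d_i2/d_o2 = -0.7172.
m = m₁·m₂ = (-0.2198)(-0.7172) = +0.158.

m = +0.158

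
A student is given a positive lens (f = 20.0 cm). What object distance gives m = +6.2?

16.8 cm

m = −d_i/d_o ⇒ d_i = −m·d_o.
1/f = 1/d_o + 1/d_i = 1/d_o − 1/(m·d_o) = (1 − 1/m)/d_o, so d_o = f(1 − 1/m) = (20.00)(1 − 1/(+6.2)) = 16.8 cm.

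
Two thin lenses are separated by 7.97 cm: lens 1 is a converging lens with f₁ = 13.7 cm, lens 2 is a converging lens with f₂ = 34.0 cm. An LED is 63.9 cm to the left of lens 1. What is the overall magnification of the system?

m = -0.213

Lens 1: 1/d_i1 = 1/(13.7) − 1/(63.9) = 0.05734, so d_i1 = 17.44 cm; m₁ = −d_i1/d_o1 = -0.2729.
d_o2 = 7.97 − (17.44) = -9.470 cm (virtual object).
Lens 2: 1/d_i2 = 1/(34.0) − 1/(-9.470) = 0.1350, so d_i2 = 7.407 cm; m₂ = −d_i2/d_o2 = +0.7821.
m = m₁·m₂ = (-0.2729)(+0.7821) = -0.213.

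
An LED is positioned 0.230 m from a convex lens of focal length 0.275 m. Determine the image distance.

Lens equation: 1/q = 1/f − 1/p = 1/(0.2750) − 1/(0.230) = 3.636 − 4.348 = -0.7115, so q = -1.41 m.
The image is virtual, upright and enlarged, on the same side as the object.

1.41 m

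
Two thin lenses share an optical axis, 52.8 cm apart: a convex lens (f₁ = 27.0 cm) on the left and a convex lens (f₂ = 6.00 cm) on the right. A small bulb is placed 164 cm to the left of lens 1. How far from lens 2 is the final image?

Lens 1: 1/d_i1 = 1/f₁ − 1/d_o1 = 1/(27.0) − 1/(164) = 0.03094, so d_i1 = 32.32 cm.
The intermediate image is 32.32 cm to the right of lens 1, which is 52.8 − (32.32) = 20.48 cm to the left of lens 2, so d_o2 = +20.48 cm.
Lens 2: 1/d_i2 = 1/f₂ − 1/d_o2 = 1/(6.00) − 1/(20.48) = 0.1178, so d_i2 = 8.49 cm.
The final image is real, 8.49 cm to the right of lens 2 (overall magnification ≈ 0.082).

8.49 cm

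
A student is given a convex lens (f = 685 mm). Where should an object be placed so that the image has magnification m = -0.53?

m = −d_i/d_o ⇒ d_i = −m·d_o.
1/f = 1/d_o + 1/d_i = 1/d_o − 1/(m·d_o) = (1 − 1/m)/d_o, so d_o = f(1 − 1/m) = (685.0)(1 − 1/(-0.53)) = 1980 mm.

1980 mm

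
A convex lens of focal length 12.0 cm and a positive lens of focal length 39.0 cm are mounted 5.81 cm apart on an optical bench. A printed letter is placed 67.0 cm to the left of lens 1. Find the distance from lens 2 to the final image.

7.19 cm

Lens 1: 1/d_i1 = 1/f₁ − 1/d_o1 = 1/(12.0) − 1/(67.0) = 0.06841, so d_i1 = 14.62 cm.
The intermediate image is 14.62 cm to the right of lens 1, which lies 8.810 cm to the right of lens 2 — a virtual object — so d_o2 = −8.810 cm.
Lens 2: 1/d_i2 = 1/f₂ − 1/d_o2 = 1/(39.0) − 1/(-8.810) = 0.1391, so d_i2 = 7.19 cm.
The final image is real, 7.19 cm to the right of lens 2 (overall magnification ≈ -0.18).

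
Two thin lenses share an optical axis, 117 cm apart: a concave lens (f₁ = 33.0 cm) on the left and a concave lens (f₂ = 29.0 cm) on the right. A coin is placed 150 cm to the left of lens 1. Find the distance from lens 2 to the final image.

Lens 1 is diverging, so f₁ = −33.0 cm.
Lens 1: 1/d_i1 = 1/f₁ − 1/d_o1 = 1/(-33.0) − 1/(150) = -0.03697, so d_i1 = -27.05 cm.
The intermediate image is 27.05 cm to the left of lens 1 (virtual), which is 117 − (-27.05) = 144.1 cm to the left of lens 2, so d_o2 = +144.1 cm.
Lens 2 is diverging, so f₂ = −29.0 cm.
Lens 2: 1/d_i2 = 1/f₂ − 1/d_o2 = 1/(-29.0) − 1/(144.1) = -0.04142, so d_i2 = -24.1 cm.
The final image is virtual, 24.1 cm to the left of lens 2 (overall magnification ≈ 0.030).

24.1 cm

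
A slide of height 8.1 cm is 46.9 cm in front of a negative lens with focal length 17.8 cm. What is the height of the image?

2.23 cm

For a negative lens, f = -17.8 cm.
1/d_i = 1/f − 1/d_o = 1/(-17.80) − 1/(46.9) = -0.07750, so d_i = -12.90 cm.
m = −d_i/d_o = +0.2751.
|h_i| = |m|·h_o = 0.2751 × 8.1 = 2.23 cm. The image is virtual, upright and reduced, on the same side as the object.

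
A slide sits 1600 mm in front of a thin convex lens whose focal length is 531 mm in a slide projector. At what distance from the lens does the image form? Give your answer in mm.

795 mm

Lens equation: 1/d_i = 1/f − 1/d_o = 1/(531.0) − 1/(1600) = 0.001883 − 0.0006250 = 0.001258, so d_i = 795 mm.
The image is real, inverted and reduced, on the far side of the lens.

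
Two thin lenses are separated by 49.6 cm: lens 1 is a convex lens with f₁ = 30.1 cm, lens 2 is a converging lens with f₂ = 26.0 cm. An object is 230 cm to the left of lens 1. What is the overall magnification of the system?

Lens 1: 1/d_i1 = 1/(30.1) − 1/(230) = 0.02887, so d_i1 = 34.63 cm; m₁ = −d_i1/d_o1 = -0.1506.
d_o2 = 49.6 − (34.63) = 14.97 cm.
Lens 2: 1/d_i2 = 1/(26.0) − 1/(14.97) = -0.02834, so d_i2 = -35.29 cm; m₂ = −d_i2/d_o2 = +2.357.
m = m₁·m₂ = (-0.1506)(+2.357) = -0.355.

m = -0.355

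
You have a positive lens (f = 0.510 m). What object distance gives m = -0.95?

m = −d_i/d_o ⇒ d_i = −m·d_o.
1/f = 1/d_o + 1/d_i = 1/d_o − 1/(m·d_o) = (1 − 1/m)/d_o, so d_o = f(1 − 1/m) = (0.5100)(1 − 1/(-0.95)) = 1.05 m.

1.05 m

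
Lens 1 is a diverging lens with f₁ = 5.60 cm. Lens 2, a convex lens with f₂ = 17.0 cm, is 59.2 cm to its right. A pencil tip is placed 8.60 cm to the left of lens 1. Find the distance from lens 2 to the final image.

23.3 cm

Lens 1 is diverging, so f₁ = −5.60 cm.
Lens 1: 1/d_i1 = 1/f₁ − 1/d_o1 = 1/(-5.60) − 1/(8.60) = -0.2949, so d_i1 = -3.392 cm.
The intermediate image is 3.392 cm to the left of lens 1 (virtual), which is 59.2 − (-3.392) = 62.59 cm to the left of lens 2, so d_o2 = +62.59 cm.
Lens 2: 1/d_i2 = 1/f₂ − 1/d_o2 = 1/(17.0) − 1/(62.59) = 0.04285, so d_i2 = 23.3 cm.
The final image is real, 23.3 cm to the right of lens 2 (overall magnification ≈ -0.15).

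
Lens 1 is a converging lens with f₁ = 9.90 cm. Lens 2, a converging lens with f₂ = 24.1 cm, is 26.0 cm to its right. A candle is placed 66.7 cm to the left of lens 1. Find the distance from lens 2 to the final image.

Lens 1: 1/d_i1 = 1/f₁ − 1/d_o1 = 1/(9.90) − 1/(66.7) = 0.08602, so d_i1 = 11.63 cm.
The intermediate image is 11.63 cm to the right of lens 1, which is 26.0 − (11.63) = 14.37 cm to the left of lens 2, so d_o2 = +14.37 cm.
Lens 2: 1/d_i2 = 1/f₂ − 1/d_o2 = 1/(24.1) − 1/(14.37) = -0.02810, so d_i2 = -35.6 cm.
The final image is virtual, 35.6 cm to the left of lens 2 (overall magnification ≈ -0.43).

35.6 cm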